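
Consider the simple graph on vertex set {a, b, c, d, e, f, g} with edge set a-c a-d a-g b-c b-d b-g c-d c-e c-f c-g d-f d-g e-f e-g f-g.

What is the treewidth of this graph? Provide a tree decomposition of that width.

Treewidth 3.
One such decomposition:
Bags: B1 = {b, c, d, g}  B2 = {a, c, d, g}  B3 = {c, d, f, g}  B4 = {c, e, f, g}
Tree: B1–B2, B2–B3, B3–B4

The largest bag has 4 vertices, giving width 3; this decomposition certifies tw(G) ≤ 3. For the lower bound, the 4 vertices {c, d, f, g} are pairwise adjacent, and any tree decomposition puts a clique entirely inside one bag — forcing width ≥ 3. Therefore the treewidth is 3.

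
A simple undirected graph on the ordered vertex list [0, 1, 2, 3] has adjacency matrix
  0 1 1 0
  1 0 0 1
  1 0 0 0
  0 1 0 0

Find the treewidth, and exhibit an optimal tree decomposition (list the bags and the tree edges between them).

Treewidth 1.
One such decomposition:
Bags: B1 = {1, 3}  B2 = {0, 1}  B3 = {0, 2}
Tree: B1–B2, B2–B3

Each bag holds 2 vertices, so the decomposition has width 1, which upper-bounds the treewidth. G has an edge, so its treewidth is at least 1. Combining the bounds, tw(G) = 1.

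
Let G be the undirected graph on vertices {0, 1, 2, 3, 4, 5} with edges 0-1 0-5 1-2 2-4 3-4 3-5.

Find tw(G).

A width-2 tree decomposition is:
Bags: B1 = {2, 3, 4}  B2 = {1, 2, 3}  B3 = {0, 1, 3}  B4 = {0, 3, 5}
Tree: B1–B2, B2–B3, B3–B4
Each bag holds 3 vertices, so the decomposition has width 2, which upper-bounds the treewidth. The edges 3–4–2–1–0–5–3 form a cycle, so G is not a tree and its treewidth is at least 2. Hence tw(G) = 2 exactly.

2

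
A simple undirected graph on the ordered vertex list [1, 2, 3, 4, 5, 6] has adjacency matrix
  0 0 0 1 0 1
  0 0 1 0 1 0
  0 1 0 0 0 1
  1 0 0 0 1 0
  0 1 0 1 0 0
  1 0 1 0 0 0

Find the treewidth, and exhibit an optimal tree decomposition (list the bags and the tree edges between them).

Treewidth 2.
One optimal decomposition is:
Bags: B1 = {2, 3, 6}  B2 = {2, 5, 6}  B3 = {4, 5, 6}  B4 = {1, 4, 6}
Tree: B1–B2, B2–B3, B3–B4

The largest bag has 3 vertices, giving width 2; this decomposition certifies tw(G) ≤ 2. For the lower bound, G contains the cycle 6–3–2–5–4–1–6, so G is not a forest; only forests have treewidth ≤ 1, hence tw(G) ≥ 2. Therefore the treewidth is 2.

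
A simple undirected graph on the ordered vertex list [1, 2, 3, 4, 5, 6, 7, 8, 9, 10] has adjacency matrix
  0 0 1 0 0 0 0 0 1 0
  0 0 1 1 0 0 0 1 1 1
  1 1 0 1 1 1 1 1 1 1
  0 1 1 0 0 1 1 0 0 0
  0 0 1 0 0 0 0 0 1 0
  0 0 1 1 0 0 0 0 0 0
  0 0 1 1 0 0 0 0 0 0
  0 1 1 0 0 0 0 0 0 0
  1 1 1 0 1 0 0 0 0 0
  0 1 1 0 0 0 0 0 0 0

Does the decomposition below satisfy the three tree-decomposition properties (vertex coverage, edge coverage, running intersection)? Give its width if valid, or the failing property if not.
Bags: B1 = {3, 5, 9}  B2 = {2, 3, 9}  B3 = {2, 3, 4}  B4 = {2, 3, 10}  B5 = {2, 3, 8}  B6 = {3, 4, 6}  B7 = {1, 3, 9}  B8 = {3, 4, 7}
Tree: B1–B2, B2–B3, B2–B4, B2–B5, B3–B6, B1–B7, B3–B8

Every vertex of G appears in some bag (union = {1, 2, 3, 4, 5, 6, 7, 8, 9, 10}); every edge is covered by a bag; and for each vertex v the set of bags containing v is connected in the bag tree. The decomposition is therefore valid. The largest bag has 3 vertices, so the width is 2.

Yes; width 2.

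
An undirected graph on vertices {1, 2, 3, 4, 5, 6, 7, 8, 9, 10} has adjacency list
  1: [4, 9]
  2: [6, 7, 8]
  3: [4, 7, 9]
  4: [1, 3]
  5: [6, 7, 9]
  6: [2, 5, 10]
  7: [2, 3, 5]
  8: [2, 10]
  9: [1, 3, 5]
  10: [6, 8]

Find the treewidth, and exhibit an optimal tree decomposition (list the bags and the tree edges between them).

Treewidth 2.
Bags: B1 = {6, 8, 10}  B2 = {2, 6, 8}  B3 = {2, 5, 6}  B4 = {2, 5, 7}  B5 = {5, 7, 9}  B6 = {3, 7, 9}  B7 = {1, 3, 9}  B8 = {1, 3, 4}
Tree: B1–B2, B2–B3, B3–B4, B4–B5, B5–B6, B6–B7, B7–B8

Every bag has size at most 3, so the width is 3 − 1 = 2 and tw(G) ≤ 2. For the lower bound, G contains the cycle 10–8–2–6–10, so G is not a forest; only forests have treewidth ≤ 1, hence tw(G) ≥ 2. Combining the bounds, tw(G) = 2.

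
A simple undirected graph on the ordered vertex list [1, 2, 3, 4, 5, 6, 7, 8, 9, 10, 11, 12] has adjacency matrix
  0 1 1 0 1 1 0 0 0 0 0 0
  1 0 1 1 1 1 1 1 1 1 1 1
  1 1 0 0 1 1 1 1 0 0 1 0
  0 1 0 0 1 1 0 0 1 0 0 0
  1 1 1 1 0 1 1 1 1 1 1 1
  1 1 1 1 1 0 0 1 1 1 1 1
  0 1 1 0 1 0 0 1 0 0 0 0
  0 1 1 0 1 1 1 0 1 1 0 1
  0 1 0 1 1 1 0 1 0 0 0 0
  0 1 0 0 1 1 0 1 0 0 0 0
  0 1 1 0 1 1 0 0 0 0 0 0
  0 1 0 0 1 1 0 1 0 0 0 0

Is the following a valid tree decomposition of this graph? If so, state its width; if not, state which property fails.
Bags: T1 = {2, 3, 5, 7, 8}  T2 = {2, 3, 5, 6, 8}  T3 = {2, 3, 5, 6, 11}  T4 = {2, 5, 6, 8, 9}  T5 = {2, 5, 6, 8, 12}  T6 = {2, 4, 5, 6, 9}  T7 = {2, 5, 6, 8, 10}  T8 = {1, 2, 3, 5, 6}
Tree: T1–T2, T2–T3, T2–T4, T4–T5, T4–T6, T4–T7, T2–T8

Every vertex of G appears in some bag (union = {1, 2, 3, 4, 5, 6, 7, 8, 9, 10, 11, 12}); every edge is covered by a bag; and for each vertex v the set of bags containing v is connected in the bag tree. The decomposition is therefore valid. The largest bag has 5 vertices, so the width is 4.

Yes; width 4.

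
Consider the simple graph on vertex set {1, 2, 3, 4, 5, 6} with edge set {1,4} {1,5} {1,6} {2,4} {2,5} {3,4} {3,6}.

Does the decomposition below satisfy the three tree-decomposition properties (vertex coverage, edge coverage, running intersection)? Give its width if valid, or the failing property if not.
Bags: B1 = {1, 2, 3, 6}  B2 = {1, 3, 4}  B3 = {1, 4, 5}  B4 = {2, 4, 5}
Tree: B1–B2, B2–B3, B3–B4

A tree decomposition must satisfy three properties: every vertex lies in some bag; for every edge, both endpoints lie together in some bag; and for every vertex, the bags containing it form a connected subtree. Here bags containing vertex 2 are not connected in the tree, so the decomposition is invalid.

No — bags containing vertex 2 are not connected in the tree.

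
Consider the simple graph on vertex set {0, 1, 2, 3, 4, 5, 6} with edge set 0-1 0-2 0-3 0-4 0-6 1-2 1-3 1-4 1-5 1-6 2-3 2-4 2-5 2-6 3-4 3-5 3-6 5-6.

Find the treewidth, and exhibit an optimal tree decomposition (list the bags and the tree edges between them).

The largest bag has 5 vertices, giving width 4; this decomposition certifies tw(G) ≤ 4. Conversely, {0, 1, 2, 3, 4} is a clique of size 5, and the vertices of any clique must share a bag in every tree decomposition; so some bag has ≥ 5 vertices and tw(G) ≥ 4. Hence tw(G) = 4 exactly.

Treewidth 4.
Bags: B1 = {0, 1, 2, 3, 6}  B2 = {1, 2, 3, 5, 6}  B3 = {0, 1, 2, 3, 4}
Tree: B1–B2, B1–B3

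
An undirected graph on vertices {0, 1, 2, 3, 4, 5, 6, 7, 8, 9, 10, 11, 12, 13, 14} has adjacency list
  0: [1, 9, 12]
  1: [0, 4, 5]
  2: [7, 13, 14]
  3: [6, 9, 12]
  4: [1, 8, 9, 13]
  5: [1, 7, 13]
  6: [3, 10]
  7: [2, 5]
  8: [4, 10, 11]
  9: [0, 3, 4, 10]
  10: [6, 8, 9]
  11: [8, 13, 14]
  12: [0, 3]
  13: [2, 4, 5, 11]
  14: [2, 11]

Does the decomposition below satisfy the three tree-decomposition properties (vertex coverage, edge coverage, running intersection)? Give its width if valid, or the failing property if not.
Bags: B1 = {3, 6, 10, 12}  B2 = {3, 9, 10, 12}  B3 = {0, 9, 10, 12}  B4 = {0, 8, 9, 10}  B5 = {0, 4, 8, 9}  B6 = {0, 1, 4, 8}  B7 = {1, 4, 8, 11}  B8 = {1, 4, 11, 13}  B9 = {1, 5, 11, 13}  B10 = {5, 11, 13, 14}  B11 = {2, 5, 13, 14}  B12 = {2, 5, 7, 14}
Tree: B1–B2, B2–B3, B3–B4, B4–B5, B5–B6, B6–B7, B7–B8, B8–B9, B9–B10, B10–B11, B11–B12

Yes; width 3.

Vertex coverage: the bags together contain {0, 1, 2, 3, 4, 5, 6, 7, 8, 9, 10, 11, 12, 13, 14}, the full vertex set. Edge coverage: each edge of G has both endpoints in at least one bag. Running intersection: for every vertex, the bags containing it form a connected subtree. All three properties hold, so this is a valid tree decomposition of width max|bag| − 1 = 3, and hence tw(G) ≤ 3.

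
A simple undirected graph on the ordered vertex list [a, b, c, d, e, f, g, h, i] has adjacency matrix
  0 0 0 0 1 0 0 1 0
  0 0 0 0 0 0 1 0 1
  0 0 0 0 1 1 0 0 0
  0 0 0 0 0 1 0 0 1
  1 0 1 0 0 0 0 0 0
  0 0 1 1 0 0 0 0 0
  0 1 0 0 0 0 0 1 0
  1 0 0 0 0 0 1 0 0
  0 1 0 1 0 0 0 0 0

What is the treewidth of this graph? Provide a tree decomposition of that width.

Each bag holds 3 vertices, so the decomposition has width 2, which upper-bounds the treewidth. The edges g–b–i–d–f–c–e–a–h–g form a cycle, so G is not a tree and its treewidth is at least 2. The upper and lower bounds meet at 2, so that is the treewidth.

Treewidth 2.
Bags: B1 = {b, g, i}  B2 = {d, g, i}  B3 = {d, f, g}  B4 = {c, f, g}  B5 = {c, e, g}  B6 = {a, e, g}  B7 = {a, g, h}
Tree: B1–B2, B2–B3, B3–B4, B4–B5, B5–B6, B6–B7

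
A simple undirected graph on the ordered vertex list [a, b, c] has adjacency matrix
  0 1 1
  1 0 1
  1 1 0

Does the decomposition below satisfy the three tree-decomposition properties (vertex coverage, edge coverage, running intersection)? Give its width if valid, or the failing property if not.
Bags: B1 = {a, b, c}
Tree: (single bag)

Every vertex of G appears in some bag (union = {a, b, c}); every edge is covered by a bag; and for each vertex v the set of bags containing v is connected in the bag tree. The decomposition is therefore valid. The largest bag has 3 vertices, so the width is 2.

Yes; width 2.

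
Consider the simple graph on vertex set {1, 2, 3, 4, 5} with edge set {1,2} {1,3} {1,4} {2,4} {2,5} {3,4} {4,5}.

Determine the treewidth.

A width-2 tree decomposition is:
Bags: B1 = {1, 2, 4}  B2 = {2, 4, 5}  B3 = {1, 3, 4}
Tree: B1–B2, B1–B3
Each bag holds 3 vertices, so the decomposition has width 2, which upper-bounds the treewidth. On the other hand G contains the 3-clique {1, 2, 4}. A clique must lie in a single bag of any decomposition, so no decomposition can have width below 2. The upper and lower bounds meet at 2, so that is the treewidth.

2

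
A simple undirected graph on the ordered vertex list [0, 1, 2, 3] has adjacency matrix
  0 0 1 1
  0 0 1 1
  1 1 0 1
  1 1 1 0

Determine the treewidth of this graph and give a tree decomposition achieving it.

Treewidth 2.
One such decomposition:
Bags: B1 = {1, 2, 3}  B2 = {0, 2, 3}
Tree: B1–B2

The largest bag has 3 vertices, giving width 2; this decomposition certifies tw(G) ≤ 2. Conversely, {0, 2, 3} is a clique of size 3, and the vertices of any clique must share a bag in every tree decomposition; so some bag has ≥ 3 vertices and tw(G) ≥ 2. The upper and lower bounds meet at 2, so that is the treewidth.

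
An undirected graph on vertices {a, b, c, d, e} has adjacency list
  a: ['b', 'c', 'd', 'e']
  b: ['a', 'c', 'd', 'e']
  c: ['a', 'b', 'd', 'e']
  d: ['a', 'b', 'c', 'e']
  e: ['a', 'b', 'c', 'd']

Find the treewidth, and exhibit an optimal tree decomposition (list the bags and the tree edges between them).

Treewidth 4.
One optimal decomposition is:
Bags: B1 = {a, b, c, d, e}
Tree: (single bag)

With just one bag of size 5, the width is 5 − 1 = 4, so tw(G) ≤ 4. On the other hand G contains the 5-clique {a, b, c, d, e}. A clique must lie in a single bag of any decomposition, so no decomposition can have width below 4. Therefore the treewidth is 4.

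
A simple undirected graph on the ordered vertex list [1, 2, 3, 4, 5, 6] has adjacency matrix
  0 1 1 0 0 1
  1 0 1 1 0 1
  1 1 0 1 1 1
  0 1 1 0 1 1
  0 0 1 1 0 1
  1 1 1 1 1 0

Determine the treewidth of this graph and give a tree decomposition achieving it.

Treewidth 3.
Bags: B1 = {3, 4, 5, 6}  B2 = {2, 3, 4, 6}  B3 = {1, 2, 3, 6}
Tree: B1–B2, B2–B3

Every bag has size at most 4, so the width is 4 − 1 = 3 and tw(G) ≤ 3. For the lower bound, the 4 vertices {1, 2, 3, 6} are pairwise adjacent, and any tree decomposition puts a clique entirely inside one bag — forcing width ≥ 3. Combining the bounds, tw(G) = 3.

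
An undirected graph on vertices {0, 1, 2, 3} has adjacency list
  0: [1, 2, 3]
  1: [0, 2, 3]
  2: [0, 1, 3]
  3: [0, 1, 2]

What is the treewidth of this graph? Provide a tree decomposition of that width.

With just one bag of size 4, the width is 4 − 1 = 3, so tw(G) ≤ 3. On the other hand G contains the 4-clique {0, 1, 2, 3}. A clique must lie in a single bag of any decomposition, so no decomposition can have width below 3. Hence tw(G) = 3 exactly.

Treewidth 3.
One optimal decomposition is:
Bags: B1 = {0, 1, 2, 3}
Tree: (single bag)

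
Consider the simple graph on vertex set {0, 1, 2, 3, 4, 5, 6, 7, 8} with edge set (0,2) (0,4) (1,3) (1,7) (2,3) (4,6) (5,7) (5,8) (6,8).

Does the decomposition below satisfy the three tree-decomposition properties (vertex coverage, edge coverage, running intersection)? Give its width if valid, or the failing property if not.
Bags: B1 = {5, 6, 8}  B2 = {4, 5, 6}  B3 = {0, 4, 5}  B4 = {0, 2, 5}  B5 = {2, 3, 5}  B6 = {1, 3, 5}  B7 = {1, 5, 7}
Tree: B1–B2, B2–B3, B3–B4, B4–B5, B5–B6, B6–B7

Yes; width 2.

Checking the three conditions: (i) the bags cover all of {0, 1, 2, 3, 4, 5, 6, 7, 8}; (ii) for each edge, some bag contains both endpoints; (iii) the bags containing any fixed vertex form a subtree. All hold, so the decomposition is valid with width 3 − 1 = 2.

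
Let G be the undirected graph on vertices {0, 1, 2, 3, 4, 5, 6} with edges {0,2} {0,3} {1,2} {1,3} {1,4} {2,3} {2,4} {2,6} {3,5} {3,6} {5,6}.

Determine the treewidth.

2

A width-2 tree decomposition is:
Bags: B1 = {0, 2, 3}  B2 = {1, 2, 3}  B3 = {2, 3, 6}  B4 = {1, 2, 4}  B5 = {3, 5, 6}
Tree: B1–B2, B1–B3, B2–B4, B3–B5
The largest bag has 3 vertices, giving width 2; this decomposition certifies tw(G) ≤ 2. Conversely, {0, 2, 3} is a clique of size 3, and the vertices of any clique must share a bag in every tree decomposition; so some bag has ≥ 3 vertices and tw(G) ≥ 2. The upper and lower bounds meet at 2, so that is the treewidth.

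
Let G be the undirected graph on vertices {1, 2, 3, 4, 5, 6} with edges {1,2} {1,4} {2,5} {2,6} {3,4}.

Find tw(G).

A width-1 tree decomposition is:
Bags: B1 = {1, 2}  B2 = {2, 6}  B3 = {2, 5}  B4 = {1, 4}  B5 = {3, 4}
Tree: B1–B2, B1–B3, B1–B4, B4–B5
Every bag has size at most 2, so the width is 2 − 1 = 1 and tw(G) ≤ 1. Since G has at least one edge (e.g. 1–2), it is not an edgeless graph, so tw(G) ≥ 1. Hence tw(G) = 1 exactly.

1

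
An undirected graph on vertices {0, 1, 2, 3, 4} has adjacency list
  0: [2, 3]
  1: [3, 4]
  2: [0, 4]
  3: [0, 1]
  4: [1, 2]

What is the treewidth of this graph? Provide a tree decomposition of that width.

Treewidth 2.
One such decomposition:
Bags: B1 = {1, 2, 4}  B2 = {1, 2, 3}  B3 = {0, 2, 3}
Tree: B1–B2, B2–B3

The largest bag has 3 vertices, giving width 2; this decomposition certifies tw(G) ≤ 2. Since 2–4–1–3–0–2 is a cycle in G, G is not acyclic. Forests are exactly the graphs of treewidth ≤ 1, so tw(G) ≥ 2. Combining the bounds, tw(G) = 2.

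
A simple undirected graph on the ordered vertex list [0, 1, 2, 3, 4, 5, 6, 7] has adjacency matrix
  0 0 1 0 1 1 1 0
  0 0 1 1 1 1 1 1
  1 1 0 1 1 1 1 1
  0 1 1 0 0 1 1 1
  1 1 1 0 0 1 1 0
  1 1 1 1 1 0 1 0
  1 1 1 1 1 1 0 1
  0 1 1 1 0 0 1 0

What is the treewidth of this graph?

A width-4 tree decomposition is:
Bags: B1 = {0, 2, 4, 5, 6}  B2 = {1, 2, 4, 5, 6}  B3 = {1, 2, 3, 5, 6}  B4 = {1, 2, 3, 6, 7}
Tree: B1–B2, B2–B3, B3–B4
The largest bag has 5 vertices, giving width 4; this decomposition certifies tw(G) ≤ 4. For the lower bound, the 5 vertices {0, 2, 4, 5, 6} are pairwise adjacent, and any tree decomposition puts a clique entirely inside one bag — forcing width ≥ 4. Therefore the treewidth is 4.

4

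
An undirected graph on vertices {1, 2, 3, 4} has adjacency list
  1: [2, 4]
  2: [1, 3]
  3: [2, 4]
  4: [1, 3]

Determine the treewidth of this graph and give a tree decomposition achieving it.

Treewidth 2.
One optimal decomposition is:
Bags: B1 = {1, 2, 4}  B2 = {2, 3, 4}
Tree: B1–B2

The largest bag has 3 vertices, giving width 2; this decomposition certifies tw(G) ≤ 2. The edges 2–1–4–3–2 form a cycle, so G is not a tree and its treewidth is at least 2. Hence tw(G) = 2 exactly.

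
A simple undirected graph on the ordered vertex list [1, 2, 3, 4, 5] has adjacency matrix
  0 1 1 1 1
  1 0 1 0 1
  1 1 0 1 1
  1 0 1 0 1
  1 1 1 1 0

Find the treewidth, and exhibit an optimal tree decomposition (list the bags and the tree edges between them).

The largest bag has 4 vertices, giving width 3; this decomposition certifies tw(G) ≤ 3. On the other hand G contains the 4-clique {1, 2, 3, 5}. A clique must lie in a single bag of any decomposition, so no decomposition can have width below 3. Combining the bounds, tw(G) = 3.

Treewidth 3.
Bags: B1 = {1, 2, 3, 5}  B2 = {1, 3, 4, 5}
Tree: B1–B2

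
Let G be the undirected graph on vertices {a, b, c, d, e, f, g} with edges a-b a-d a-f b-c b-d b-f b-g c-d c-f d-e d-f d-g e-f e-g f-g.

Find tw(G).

A width-3 tree decomposition is:
Bags: B1 = {b, d, f, g}  B2 = {d, e, f, g}  B3 = {b, c, d, f}  B4 = {a, b, d, f}
Tree: B1–B2, B1–B3, B3–B4
The largest bag has 4 vertices, giving width 3; this decomposition certifies tw(G) ≤ 3. On the other hand G contains the 4-clique {d, e, f, g}. A clique must lie in a single bag of any decomposition, so no decomposition can have width below 3. Combining the bounds, tw(G) = 3.

3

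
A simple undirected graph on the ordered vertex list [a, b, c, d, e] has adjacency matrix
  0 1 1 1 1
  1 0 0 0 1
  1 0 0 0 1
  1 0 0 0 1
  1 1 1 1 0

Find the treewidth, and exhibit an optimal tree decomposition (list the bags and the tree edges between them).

Each bag holds 3 vertices, so the decomposition has width 2, which upper-bounds the treewidth. On the other hand G contains the 3-clique {a, d, e}. A clique must lie in a single bag of any decomposition, so no decomposition can have width below 2. The upper and lower bounds meet at 2, so that is the treewidth.

Treewidth 2.
One optimal decomposition is:
Bags: B1 = {a, c, e}  B2 = {a, b, e}  B3 = {a, d, e}
Tree: B1–B2, B1–B3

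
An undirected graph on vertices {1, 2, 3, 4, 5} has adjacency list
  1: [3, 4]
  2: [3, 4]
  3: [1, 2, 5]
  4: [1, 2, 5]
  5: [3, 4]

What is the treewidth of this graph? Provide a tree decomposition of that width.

Treewidth 2.
Bags: B1 = {2, 3, 4}  B2 = {3, 4, 5}  B3 = {1, 3, 4}
Tree: B1–B2, B2–B3

The largest bag has 3 vertices, giving width 2; this decomposition certifies tw(G) ≤ 2. The edges 2–4–5–3–2 form a cycle, so G is not a tree and its treewidth is at least 2. Hence tw(G) = 2 exactly.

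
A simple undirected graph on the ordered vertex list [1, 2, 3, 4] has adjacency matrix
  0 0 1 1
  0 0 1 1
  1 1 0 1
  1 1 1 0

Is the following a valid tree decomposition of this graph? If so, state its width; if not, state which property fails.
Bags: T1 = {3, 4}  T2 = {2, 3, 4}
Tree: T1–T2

No — vertex 1 appears in no bag.

A tree decomposition must satisfy three properties: every vertex lies in some bag; for every edge, both endpoints lie together in some bag; and for every vertex, the bags containing it form a connected subtree. Here vertex 1 appears in no bag, so the decomposition is invalid.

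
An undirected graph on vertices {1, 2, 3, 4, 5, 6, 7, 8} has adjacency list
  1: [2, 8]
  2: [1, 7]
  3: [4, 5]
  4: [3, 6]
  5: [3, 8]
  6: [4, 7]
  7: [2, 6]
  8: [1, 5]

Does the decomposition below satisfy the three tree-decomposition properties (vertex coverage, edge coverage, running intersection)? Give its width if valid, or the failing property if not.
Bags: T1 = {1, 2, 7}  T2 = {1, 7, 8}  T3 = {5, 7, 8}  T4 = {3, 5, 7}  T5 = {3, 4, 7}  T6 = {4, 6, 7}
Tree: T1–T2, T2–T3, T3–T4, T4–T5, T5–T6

Checking the three conditions: (i) the bags cover all of {1, 2, 3, 4, 5, 6, 7, 8}; (ii) for each edge, some bag contains both endpoints; (iii) the bags containing any fixed vertex form a subtree. All hold, so the decomposition is valid with width 3 − 1 = 2.

Yes; width 2.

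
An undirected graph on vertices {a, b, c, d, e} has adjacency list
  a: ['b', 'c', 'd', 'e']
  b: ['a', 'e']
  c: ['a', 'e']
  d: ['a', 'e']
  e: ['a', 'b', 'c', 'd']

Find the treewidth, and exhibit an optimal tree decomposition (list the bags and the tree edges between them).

Treewidth 2.
Bags: B1 = {a, c, e}  B2 = {a, b, e}  B3 = {a, d, e}
Tree: B1–B2, B2–B3

The largest bag has 3 vertices, giving width 2; this decomposition certifies tw(G) ≤ 2. Conversely, {a, d, e} is a clique of size 3, and the vertices of any clique must share a bag in every tree decomposition; so some bag has ≥ 3 vertices and tw(G) ≥ 2. Combining the bounds, tw(G) = 2.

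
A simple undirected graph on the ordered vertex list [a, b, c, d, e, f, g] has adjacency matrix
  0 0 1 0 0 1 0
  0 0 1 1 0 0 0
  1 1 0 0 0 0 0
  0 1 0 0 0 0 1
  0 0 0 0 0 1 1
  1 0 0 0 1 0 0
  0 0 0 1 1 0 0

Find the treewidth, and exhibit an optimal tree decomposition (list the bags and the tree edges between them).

Treewidth 2.
Bags: B1 = {a, c, f}  B2 = {b, c, f}  B3 = {b, d, f}  B4 = {d, f, g}  B5 = {e, f, g}
Tree: B1–B2, B2–B3, B3–B4, B4–B5

Each bag holds 3 vertices, so the decomposition has width 2, which upper-bounds the treewidth. Since f–a–c–b–d–g–e–f is a cycle in G, G is not acyclic. Forests are exactly the graphs of treewidth ≤ 1, so tw(G) ≥ 2. Hence tw(G) = 2 exactly.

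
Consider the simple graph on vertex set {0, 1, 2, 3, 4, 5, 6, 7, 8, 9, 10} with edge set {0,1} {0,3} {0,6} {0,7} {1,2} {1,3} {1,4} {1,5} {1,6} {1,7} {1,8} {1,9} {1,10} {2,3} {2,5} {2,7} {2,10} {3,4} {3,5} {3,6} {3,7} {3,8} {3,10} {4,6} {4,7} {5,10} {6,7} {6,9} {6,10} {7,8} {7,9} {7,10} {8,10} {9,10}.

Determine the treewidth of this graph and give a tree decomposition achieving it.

Treewidth 4.
Bags: B1 = {1, 2, 3, 5, 10}  B2 = {1, 2, 3, 7, 10}  B3 = {1, 3, 7, 8, 10}  B4 = {1, 3, 6, 7, 10}  B5 = {1, 6, 7, 9, 10}  B6 = {1, 3, 4, 6, 7}  B7 = {0, 1, 3, 6, 7}
Tree: B1–B2, B2–B3, B3–B4, B4–B5, B4–B6, B4–B7

The largest bag has 5 vertices, giving width 4; this decomposition certifies tw(G) ≤ 4. On the other hand G contains the 5-clique {1, 6, 7, 9, 10}. A clique must lie in a single bag of any decomposition, so no decomposition can have width below 4. The upper and lower bounds meet at 4, so that is the treewidth.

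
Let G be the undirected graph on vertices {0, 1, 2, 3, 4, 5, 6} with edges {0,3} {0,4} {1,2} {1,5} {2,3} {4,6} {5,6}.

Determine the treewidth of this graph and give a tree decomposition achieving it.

Treewidth 2.
Bags: B1 = {1, 2, 3}  B2 = {1, 3, 5}  B3 = {3, 5, 6}  B4 = {3, 4, 6}  B5 = {0, 3, 4}
Tree: B1–B2, B2–B3, B3–B4, B4–B5

Each bag holds 3 vertices, so the decomposition has width 2, which upper-bounds the treewidth. For the lower bound, G contains the cycle 3–2–1–5–6–4–0–3, so G is not a forest; only forests have treewidth ≤ 1, hence tw(G) ≥ 2. The upper and lower bounds meet at 2, so that is the treewidth.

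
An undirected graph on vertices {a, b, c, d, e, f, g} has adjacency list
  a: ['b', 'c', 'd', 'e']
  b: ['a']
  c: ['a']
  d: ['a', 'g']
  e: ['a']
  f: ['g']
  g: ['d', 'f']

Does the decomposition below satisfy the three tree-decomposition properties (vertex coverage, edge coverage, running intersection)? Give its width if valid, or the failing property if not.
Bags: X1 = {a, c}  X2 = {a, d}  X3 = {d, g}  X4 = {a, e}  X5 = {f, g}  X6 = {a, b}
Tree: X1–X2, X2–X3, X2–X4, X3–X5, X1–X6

Yes; width 1.

Vertex coverage: the bags together contain {a, b, c, d, e, f, g}, the full vertex set. Edge coverage: each edge of G has both endpoints in at least one bag. Running intersection: for every vertex, the bags containing it form a connected subtree. All three properties hold, so this is a valid tree decomposition of width max|bag| − 1 = 1, and hence tw(G) ≤ 1.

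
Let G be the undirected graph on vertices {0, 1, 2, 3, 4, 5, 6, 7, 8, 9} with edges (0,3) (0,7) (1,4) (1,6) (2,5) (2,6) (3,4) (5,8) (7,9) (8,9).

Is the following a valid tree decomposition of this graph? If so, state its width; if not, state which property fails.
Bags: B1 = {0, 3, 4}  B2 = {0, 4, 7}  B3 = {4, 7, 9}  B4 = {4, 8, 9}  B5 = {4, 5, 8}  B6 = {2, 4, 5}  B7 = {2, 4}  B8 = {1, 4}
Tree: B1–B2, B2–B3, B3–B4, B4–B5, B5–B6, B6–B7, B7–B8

A tree decomposition must satisfy three properties: every vertex lies in some bag; for every edge, both endpoints lie together in some bag; and for every vertex, the bags containing it form a connected subtree. Here vertex 6 appears in no bag, so the decomposition is invalid.

No — vertex 6 appears in no bag.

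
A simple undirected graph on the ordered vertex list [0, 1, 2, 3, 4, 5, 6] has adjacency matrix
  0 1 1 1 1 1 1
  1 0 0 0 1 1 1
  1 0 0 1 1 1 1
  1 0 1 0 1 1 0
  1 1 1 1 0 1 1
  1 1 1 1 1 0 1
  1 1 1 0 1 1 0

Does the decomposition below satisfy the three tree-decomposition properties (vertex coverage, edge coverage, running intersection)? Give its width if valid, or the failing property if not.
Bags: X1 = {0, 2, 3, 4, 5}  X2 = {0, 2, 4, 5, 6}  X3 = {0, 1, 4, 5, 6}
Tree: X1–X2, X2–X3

Yes; width 4.

Checking the three conditions: (i) the bags cover all of {0, 1, 2, 3, 4, 5, 6}; (ii) for each edge, some bag contains both endpoints; (iii) the bags containing any fixed vertex form a subtree. All hold, so the decomposition is valid with width 5 − 1 = 4.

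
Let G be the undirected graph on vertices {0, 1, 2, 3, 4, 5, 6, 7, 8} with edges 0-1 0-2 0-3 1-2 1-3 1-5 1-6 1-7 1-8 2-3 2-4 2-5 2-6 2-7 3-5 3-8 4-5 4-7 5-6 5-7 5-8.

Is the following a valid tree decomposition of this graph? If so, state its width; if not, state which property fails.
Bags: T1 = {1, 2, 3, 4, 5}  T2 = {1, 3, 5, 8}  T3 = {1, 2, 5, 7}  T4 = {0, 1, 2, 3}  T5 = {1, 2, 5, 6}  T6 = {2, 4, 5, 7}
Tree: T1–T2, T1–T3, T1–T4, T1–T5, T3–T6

A tree decomposition must satisfy three properties: every vertex lies in some bag; for every edge, both endpoints lie together in some bag; and for every vertex, the bags containing it form a connected subtree. Here bags containing vertex 4 are not connected in the tree, so the decomposition is invalid.

No — bags containing vertex 4 are not connected in the tree.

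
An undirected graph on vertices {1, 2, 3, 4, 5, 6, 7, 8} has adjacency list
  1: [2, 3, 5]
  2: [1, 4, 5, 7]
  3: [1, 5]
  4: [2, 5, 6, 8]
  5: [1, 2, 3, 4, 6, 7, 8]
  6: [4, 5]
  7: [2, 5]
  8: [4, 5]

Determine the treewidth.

2

A width-2 tree decomposition is:
Bags: B1 = {4, 5, 8}  B2 = {2, 4, 5}  B3 = {2, 5, 7}  B4 = {1, 2, 5}  B5 = {1, 3, 5}  B6 = {4, 5, 6}
Tree: B1–B2, B2–B3, B2–B4, B4–B5, B2–B6
Every bag has size at most 3, so the width is 3 − 1 = 2 and tw(G) ≤ 2. Conversely, {4, 5, 8} is a clique of size 3, and the vertices of any clique must share a bag in every tree decomposition; so some bag has ≥ 3 vertices and tw(G) ≥ 2. The upper and lower bounds meet at 2, so that is the treewidth.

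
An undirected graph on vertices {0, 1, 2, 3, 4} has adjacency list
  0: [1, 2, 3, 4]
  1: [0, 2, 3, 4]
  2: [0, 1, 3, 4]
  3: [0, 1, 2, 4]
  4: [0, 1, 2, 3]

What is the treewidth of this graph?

4

A width-4 tree decomposition is:
Bags: B1 = {0, 1, 2, 3, 4}
Tree: (single bag)
With just one bag of size 5, the width is 5 − 1 = 4, so tw(G) ≤ 4. Conversely, {0, 1, 2, 3, 4} is a clique of size 5, and the vertices of any clique must share a bag in every tree decomposition; so some bag has ≥ 5 vertices and tw(G) ≥ 4. Combining the bounds, tw(G) = 4.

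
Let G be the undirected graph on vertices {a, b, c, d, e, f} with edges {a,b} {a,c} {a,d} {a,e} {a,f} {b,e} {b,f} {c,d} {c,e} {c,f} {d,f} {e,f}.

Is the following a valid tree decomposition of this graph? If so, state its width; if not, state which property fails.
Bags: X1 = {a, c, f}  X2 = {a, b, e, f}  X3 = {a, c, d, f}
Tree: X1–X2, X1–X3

A tree decomposition must satisfy three properties: every vertex lies in some bag; for every edge, both endpoints lie together in some bag; and for every vertex, the bags containing it form a connected subtree. Here edge (e,c) lies in no bag, so the decomposition is invalid.

No — edge (e,c) lies in no bag.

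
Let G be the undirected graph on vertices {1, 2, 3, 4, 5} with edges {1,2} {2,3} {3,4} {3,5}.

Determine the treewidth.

A width-1 tree decomposition is:
Bags: B1 = {2, 3}  B2 = {1, 2}  B3 = {3, 4}  B4 = {3, 5}
Tree: B1–B2, B1–B3, B3–B4
Each bag holds 2 vertices, so the decomposition has width 1, which upper-bounds the treewidth. G has an edge, so its treewidth is at least 1. The upper and lower bounds meet at 1, so that is the treewidth.

1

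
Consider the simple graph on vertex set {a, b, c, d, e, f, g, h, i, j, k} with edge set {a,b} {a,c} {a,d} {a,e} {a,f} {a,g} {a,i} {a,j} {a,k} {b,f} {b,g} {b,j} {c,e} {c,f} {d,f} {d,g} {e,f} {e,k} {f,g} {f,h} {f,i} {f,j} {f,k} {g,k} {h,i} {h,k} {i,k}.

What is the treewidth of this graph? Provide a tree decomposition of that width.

The largest bag has 4 vertices, giving width 3; this decomposition certifies tw(G) ≤ 3. Conversely, {f, h, i, k} is a clique of size 4, and the vertices of any clique must share a bag in every tree decomposition; so some bag has ≥ 4 vertices and tw(G) ≥ 3. Therefore the treewidth is 3.

Treewidth 3.
Bags: B1 = {a, f, g, k}  B2 = {a, b, f, g}  B3 = {a, e, f, k}  B4 = {a, f, i, k}  B5 = {a, b, f, j}  B6 = {f, h, i, k}  B7 = {a, d, f, g}  B8 = {a, c, e, f}
Tree: B1–B2, B1–B3, B3–B4, B2–B5, B4–B6, B2–B7, B3–B8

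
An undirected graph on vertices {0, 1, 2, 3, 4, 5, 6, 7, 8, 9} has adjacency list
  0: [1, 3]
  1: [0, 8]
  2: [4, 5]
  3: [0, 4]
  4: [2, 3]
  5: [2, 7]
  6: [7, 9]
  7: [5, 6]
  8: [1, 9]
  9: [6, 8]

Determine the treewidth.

2

A width-2 tree decomposition is:
Bags: B1 = {2, 4, 5}  B2 = {3, 4, 5}  B3 = {0, 3, 5}  B4 = {0, 1, 5}  B5 = {1, 5, 8}  B6 = {5, 8, 9}  B7 = {5, 6, 9}  B8 = {5, 6, 7}
Tree: B1–B2, B2–B3, B3–B4, B4–B5, B5–B6, B6–B7, B7–B8
Each bag holds 3 vertices, so the decomposition has width 2, which upper-bounds the treewidth. The edges 5–2–4–3–0–1–8–9–6–7–5 form a cycle, so G is not a tree and its treewidth is at least 2. The upper and lower bounds meet at 2, so that is the treewidth.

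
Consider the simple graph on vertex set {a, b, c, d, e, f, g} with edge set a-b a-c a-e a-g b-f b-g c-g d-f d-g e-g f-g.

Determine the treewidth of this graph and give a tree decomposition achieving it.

The largest bag has 3 vertices, giving width 2; this decomposition certifies tw(G) ≤ 2. For the lower bound, the 3 vertices {d, f, g} are pairwise adjacent, and any tree decomposition puts a clique entirely inside one bag — forcing width ≥ 2. Hence tw(G) = 2 exactly.

Treewidth 2.
Bags: B1 = {b, f, g}  B2 = {d, f, g}  B3 = {a, b, g}  B4 = {a, e, g}  B5 = {a, c, g}
Tree: B1–B2, B1–B3, B3–B4, B3–B5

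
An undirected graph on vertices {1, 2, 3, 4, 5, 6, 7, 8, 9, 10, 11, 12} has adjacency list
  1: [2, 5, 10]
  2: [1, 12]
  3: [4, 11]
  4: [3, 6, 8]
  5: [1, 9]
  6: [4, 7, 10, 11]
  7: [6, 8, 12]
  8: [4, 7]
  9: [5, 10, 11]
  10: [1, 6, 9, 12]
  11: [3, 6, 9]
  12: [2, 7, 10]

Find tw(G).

A width-3 tree decomposition is:
Bags: B1 = {1, 2, 5, 12}  B2 = {1, 5, 10, 12}  B3 = {5, 9, 10, 12}  B4 = {7, 9, 10, 12}  B5 = {6, 7, 9, 10}  B6 = {6, 7, 9, 11}  B7 = {6, 7, 8, 11}  B8 = {4, 6, 8, 11}  B9 = {3, 4, 8, 11}
Tree: B1–B2, B2–B3, B3–B4, B4–B5, B5–B6, B6–B7, B7–B8, B8–B9
Every bag has size at most 4, so the width is 4 − 1 = 3 and tw(G) ≤ 3. For the lower bound: the 4 vertex sets {1,2,5}, {12}, {10}, {6,7,9,11} are disjoint, each induces a connected subgraph, and every pair is joined by at least one edge of G. Contracting each set to a single vertex therefore yields K_{4} as a minor, and since treewidth is minor-monotone, tw(G) ≥ tw(K_{4}) = 3. Hence tw(G) = 3 exactly.

3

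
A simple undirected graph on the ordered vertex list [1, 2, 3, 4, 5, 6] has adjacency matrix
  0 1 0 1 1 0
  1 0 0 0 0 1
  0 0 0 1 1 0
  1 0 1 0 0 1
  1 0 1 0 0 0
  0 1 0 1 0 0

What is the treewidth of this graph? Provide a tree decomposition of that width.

The largest bag has 3 vertices, giving width 2; this decomposition certifies tw(G) ≤ 2. Since 6–2–1–4–6 is a cycle in G, G is not acyclic. Forests are exactly the graphs of treewidth ≤ 1, so tw(G) ≥ 2. Combining the bounds, tw(G) = 2.

Treewidth 2.
One optimal decomposition is:
Bags: B1 = {2, 4, 6}  B2 = {1, 2, 4}  B3 = {1, 3, 4}  B4 = {1, 3, 5}
Tree: B1–B2, B2–B3, B3–B4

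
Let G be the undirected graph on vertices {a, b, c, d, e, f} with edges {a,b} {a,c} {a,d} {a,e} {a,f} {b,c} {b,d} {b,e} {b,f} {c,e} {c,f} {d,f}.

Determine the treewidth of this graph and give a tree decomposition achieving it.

Every bag has size at most 4, so the width is 4 − 1 = 3 and tw(G) ≤ 3. For the lower bound, the 4 vertices {a, b, d, f} are pairwise adjacent, and any tree decomposition puts a clique entirely inside one bag — forcing width ≥ 3. Therefore the treewidth is 3.

Treewidth 3.
Bags: B1 = {a, b, c, e}  B2 = {a, b, c, f}  B3 = {a, b, d, f}
Tree: B1–B2, B2–B3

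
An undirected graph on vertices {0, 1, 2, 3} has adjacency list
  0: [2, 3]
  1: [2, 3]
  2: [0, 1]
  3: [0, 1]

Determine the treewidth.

2

A width-2 tree decomposition is:
Bags: B1 = {0, 2, 3}  B2 = {1, 2, 3}
Tree: B1–B2
Every bag has size at most 3, so the width is 3 − 1 = 2 and tw(G) ≤ 2. For the lower bound, G contains the cycle 3–0–2–1–3, so G is not a forest; only forests have treewidth ≤ 1, hence tw(G) ≥ 2. Hence tw(G) = 2 exactly.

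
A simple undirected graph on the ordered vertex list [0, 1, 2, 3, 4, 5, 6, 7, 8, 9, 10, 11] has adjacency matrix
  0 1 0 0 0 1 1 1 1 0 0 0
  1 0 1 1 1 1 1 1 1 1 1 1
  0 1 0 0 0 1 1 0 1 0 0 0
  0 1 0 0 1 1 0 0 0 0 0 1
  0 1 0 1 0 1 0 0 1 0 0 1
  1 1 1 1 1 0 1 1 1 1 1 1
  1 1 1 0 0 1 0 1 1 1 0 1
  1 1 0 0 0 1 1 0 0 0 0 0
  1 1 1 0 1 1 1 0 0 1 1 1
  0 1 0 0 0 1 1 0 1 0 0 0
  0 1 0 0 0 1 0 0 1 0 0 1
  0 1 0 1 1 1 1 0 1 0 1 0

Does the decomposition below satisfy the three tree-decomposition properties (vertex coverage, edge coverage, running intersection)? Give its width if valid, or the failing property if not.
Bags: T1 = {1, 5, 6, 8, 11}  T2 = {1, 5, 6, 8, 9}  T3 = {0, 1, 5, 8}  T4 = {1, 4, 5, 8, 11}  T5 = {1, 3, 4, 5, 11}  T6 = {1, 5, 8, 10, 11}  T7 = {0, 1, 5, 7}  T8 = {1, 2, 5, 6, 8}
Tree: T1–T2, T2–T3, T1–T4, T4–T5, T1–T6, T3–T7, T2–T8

A tree decomposition must satisfy three properties: every vertex lies in some bag; for every edge, both endpoints lie together in some bag; and for every vertex, the bags containing it form a connected subtree. Here edge (6,0) lies in no bag, so the decomposition is invalid.

No — edge (6,0) lies in no bag.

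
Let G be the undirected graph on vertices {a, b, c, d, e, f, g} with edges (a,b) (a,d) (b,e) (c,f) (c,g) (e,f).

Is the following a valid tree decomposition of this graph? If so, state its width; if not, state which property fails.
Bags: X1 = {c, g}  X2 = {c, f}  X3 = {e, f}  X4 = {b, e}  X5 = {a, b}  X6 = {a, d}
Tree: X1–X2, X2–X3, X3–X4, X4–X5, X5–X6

Yes; width 1.

Checking the three conditions: (i) the bags cover all of {a, b, c, d, e, f, g}; (ii) for each edge, some bag contains both endpoints; (iii) the bags containing any fixed vertex form a subtree. All hold, so the decomposition is valid with width 2 − 1 = 1.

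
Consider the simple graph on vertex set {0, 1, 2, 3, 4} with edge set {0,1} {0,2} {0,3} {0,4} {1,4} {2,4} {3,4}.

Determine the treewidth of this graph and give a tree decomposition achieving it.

Each bag holds 3 vertices, so the decomposition has width 2, which upper-bounds the treewidth. On the other hand G contains the 3-clique {0, 1, 4}. A clique must lie in a single bag of any decomposition, so no decomposition can have width below 2. Therefore the treewidth is 2.

Treewidth 2.
Bags: B1 = {0, 3, 4}  B2 = {0, 1, 4}  B3 = {0, 2, 4}
Tree: B1–B2, B1–B3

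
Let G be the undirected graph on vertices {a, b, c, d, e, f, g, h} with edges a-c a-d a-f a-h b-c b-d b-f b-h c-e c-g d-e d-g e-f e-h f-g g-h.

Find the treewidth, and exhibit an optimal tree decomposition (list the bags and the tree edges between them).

Treewidth 4.
One such decomposition:
Bags: B1 = {c, d, e, f, h}  B2 = {c, d, f, g, h}  B3 = {a, c, d, f, h}  B4 = {b, c, d, f, h}
Tree: B1–B2, B2–B3, B3–B4

Every bag has size at most 5, so the width is 5 − 1 = 4 and tw(G) ≤ 4. For the lower bound: the 5 vertex sets {d,e}, {f,g}, {a,c}, {h}, {b} are disjoint, each induces a connected subgraph, and every pair is joined by at least one edge of G. Contracting each set to a single vertex therefore yields K_{5} as a minor, and since treewidth is minor-monotone, tw(G) ≥ tw(K_{5}) = 4. Combining the bounds, tw(G) = 4.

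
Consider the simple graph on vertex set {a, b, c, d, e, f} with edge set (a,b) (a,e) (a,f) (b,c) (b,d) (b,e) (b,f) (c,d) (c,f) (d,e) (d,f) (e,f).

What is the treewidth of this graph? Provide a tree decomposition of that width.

Each bag holds 4 vertices, so the decomposition has width 3, which upper-bounds the treewidth. Conversely, {b, d, e, f} is a clique of size 4, and the vertices of any clique must share a bag in every tree decomposition; so some bag has ≥ 4 vertices and tw(G) ≥ 3. Hence tw(G) = 3 exactly.

Treewidth 3.
Bags: B1 = {b, d, e, f}  B2 = {a, b, e, f}  B3 = {b, c, d, f}
Tree: B1–B2, B1–B3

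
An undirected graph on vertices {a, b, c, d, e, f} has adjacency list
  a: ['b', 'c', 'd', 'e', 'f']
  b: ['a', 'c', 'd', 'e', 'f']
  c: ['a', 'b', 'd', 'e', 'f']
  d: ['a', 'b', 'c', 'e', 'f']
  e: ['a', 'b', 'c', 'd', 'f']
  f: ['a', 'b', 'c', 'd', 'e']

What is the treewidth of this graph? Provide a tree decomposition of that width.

A single bag containing all 6 vertices is trivially a valid decomposition of width 5. On the other hand G contains the 6-clique {a, b, c, d, e, f}. A clique must lie in a single bag of any decomposition, so no decomposition can have width below 5. Therefore the treewidth is 5.

Treewidth 5.
Bags: B1 = {a, b, c, d, e, f}
Tree: (single bag)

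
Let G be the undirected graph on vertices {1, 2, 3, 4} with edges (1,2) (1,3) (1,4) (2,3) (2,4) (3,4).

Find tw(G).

A width-3 tree decomposition is:
Bags: B1 = {1, 2, 3, 4}
Tree: (single bag)
With just one bag of size 4, the width is 4 − 1 = 3, so tw(G) ≤ 3. For the lower bound, the 4 vertices {1, 2, 3, 4} are pairwise adjacent, and any tree decomposition puts a clique entirely inside one bag — forcing width ≥ 3. The upper and lower bounds meet at 3, so that is the treewidth.

3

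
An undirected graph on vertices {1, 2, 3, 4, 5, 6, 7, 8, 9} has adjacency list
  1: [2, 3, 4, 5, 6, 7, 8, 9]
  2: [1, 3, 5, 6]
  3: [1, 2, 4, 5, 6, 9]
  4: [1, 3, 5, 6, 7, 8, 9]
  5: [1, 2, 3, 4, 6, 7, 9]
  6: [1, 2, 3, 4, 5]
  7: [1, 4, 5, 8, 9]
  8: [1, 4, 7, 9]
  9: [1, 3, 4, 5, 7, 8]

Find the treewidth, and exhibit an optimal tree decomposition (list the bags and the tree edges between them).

Each bag holds 5 vertices, so the decomposition has width 4, which upper-bounds the treewidth. Conversely, {1, 2, 3, 5, 6} is a clique of size 5, and the vertices of any clique must share a bag in every tree decomposition; so some bag has ≥ 5 vertices and tw(G) ≥ 4. Hence tw(G) = 4 exactly.

Treewidth 4.
One such decomposition:
Bags: B1 = {1, 3, 4, 5, 9}  B2 = {1, 4, 5, 7, 9}  B3 = {1, 4, 7, 8, 9}  B4 = {1, 3, 4, 5, 6}  B5 = {1, 2, 3, 5, 6}
Tree: B1–B2, B2–B3, B1–B4, B4–B5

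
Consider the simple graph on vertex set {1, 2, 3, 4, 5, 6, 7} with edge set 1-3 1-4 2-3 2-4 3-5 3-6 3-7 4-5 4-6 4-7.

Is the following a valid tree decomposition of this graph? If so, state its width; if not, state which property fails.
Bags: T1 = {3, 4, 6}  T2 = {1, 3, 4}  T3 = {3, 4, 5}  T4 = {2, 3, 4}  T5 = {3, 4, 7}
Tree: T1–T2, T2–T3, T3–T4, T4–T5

Yes; width 2.

Checking the three conditions: (i) the bags cover all of {1, 2, 3, 4, 5, 6, 7}; (ii) for each edge, some bag contains both endpoints; (iii) the bags containing any fixed vertex form a subtree. All hold, so the decomposition is valid with width 3 − 1 = 2.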